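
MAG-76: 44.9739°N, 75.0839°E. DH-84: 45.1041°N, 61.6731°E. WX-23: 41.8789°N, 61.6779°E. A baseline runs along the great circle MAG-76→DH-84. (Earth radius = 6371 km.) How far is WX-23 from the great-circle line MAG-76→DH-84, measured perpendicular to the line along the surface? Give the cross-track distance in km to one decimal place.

δ₁₃ = central angle MAG-76→WX-23 = 0.178060 rad  (haversine)
θ₁₃ = bearing MAG-76→WX-23 = 257.063°,  θ₁₂ = bearing MAG-76→DH-84 = 275.539°
dₓₜ = R·arcsin(sin δ₁₃ · sin(θ₁₃ − θ₁₂)) = 6371·arcsin(0.17712·sin(-18.476°)) = -357.791 km
|dₓₜ| = 357.791 km

357.8 km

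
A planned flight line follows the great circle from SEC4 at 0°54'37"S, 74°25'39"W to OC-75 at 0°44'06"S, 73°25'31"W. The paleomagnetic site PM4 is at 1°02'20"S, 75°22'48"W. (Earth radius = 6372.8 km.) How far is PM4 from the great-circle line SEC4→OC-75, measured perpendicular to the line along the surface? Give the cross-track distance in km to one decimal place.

4.1 km

SEC4: φ = -0.91028°, λ = -74.42750°
OC-75: φ = -0.73500°, λ = -73.42528°
PM4: φ = -1.03889°, λ = -75.38000°
δ₁₃ = central angle SEC4→PM4 = 0.016773 rad  (haversine)
θ₁₃ = bearing SEC4→PM4 = 262.301°,  θ₁₂ = bearing SEC4→OC-75 = 80.086°
dₓₜ = R·arcsin(sin δ₁₃ · sin(θ₁₃ − θ₁₂)) = 6372.8·arcsin(0.01677·sin(182.215°)) = -4.131 km
|dₓₜ| = 4.131 km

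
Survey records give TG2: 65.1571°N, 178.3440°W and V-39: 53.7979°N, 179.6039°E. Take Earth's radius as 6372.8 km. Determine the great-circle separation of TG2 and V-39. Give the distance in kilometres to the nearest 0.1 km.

1268.6 km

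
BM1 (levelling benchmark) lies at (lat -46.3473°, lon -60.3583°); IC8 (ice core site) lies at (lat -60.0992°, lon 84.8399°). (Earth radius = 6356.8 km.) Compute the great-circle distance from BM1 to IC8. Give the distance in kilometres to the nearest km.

7748 km

Δφ = -13.7519°,  Δλ = 145.1982°
a = sin²(Δφ/2) + cos φ₁ cos φ₂ sin²(Δλ/2) = 0.327665
c = 2·arcsin(√a) = 1.218909 rad = 69.8384°
d = R·c = 6356.8 × 1.218909 = 7748.4 km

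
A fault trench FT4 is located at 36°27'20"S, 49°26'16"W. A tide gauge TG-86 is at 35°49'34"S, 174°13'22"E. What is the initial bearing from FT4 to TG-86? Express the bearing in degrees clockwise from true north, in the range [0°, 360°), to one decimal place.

FT4: φ = -36.45556°, λ = -49.43778°
TG-86: φ = -35.82611°, λ = +174.22278°
Δλ = -136.3394°
y = sin Δλ · cos φ₂ = -0.559762
x = cos φ₁ sin φ₂ − sin φ₁ cos φ₂ cos Δλ = -0.819326
θ = atan2(y, x) = -145.6592° → 214.3408° (mod 360°)

214.3°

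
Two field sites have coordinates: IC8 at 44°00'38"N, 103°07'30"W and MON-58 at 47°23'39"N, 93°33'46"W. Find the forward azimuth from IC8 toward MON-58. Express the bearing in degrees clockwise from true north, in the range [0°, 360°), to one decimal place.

59.8°

IC8: φ = +44.01056°, λ = -103.12500°
MON-58: φ = +47.39417°, λ = -93.56278°
Δλ = 9.5622°
y = sin Δλ · cos φ₂ = 0.112454
x = cos φ₁ sin φ₂ − sin φ₁ cos φ₂ cos Δλ = 0.065556
θ = atan2(y, x) = 59.7597° → 59.7597° (mod 360°)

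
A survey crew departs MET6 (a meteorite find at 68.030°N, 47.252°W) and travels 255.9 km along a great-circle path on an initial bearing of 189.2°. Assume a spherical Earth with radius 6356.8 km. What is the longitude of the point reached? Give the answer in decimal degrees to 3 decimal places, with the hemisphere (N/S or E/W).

48.150°W

δ = d/R = 255.9/6356.8 = 0.040256 rad
φ₂ = arcsin(sin φ₁ cos δ + cos φ₁ sin δ cos θ)
   = arcsin(0.92738·0.99919 + 0.37412·0.04025·-0.98714) = 65.75050°
λ₂ = λ₁ + atan2(sin θ sin δ cos φ₁, cos δ − sin φ₁ sin φ₂) = -48.14967°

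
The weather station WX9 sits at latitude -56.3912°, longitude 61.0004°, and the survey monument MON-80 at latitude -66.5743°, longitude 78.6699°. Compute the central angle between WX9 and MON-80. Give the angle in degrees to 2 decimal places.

13.13°

Δφ = -10.1831°,  Δλ = 17.6695°
a = sin²(Δφ/2) + cos φ₁ cos φ₂ sin²(Δλ/2) = 0.013067
c = 2·arcsin(√a) = 0.229122 rad = 13.1277°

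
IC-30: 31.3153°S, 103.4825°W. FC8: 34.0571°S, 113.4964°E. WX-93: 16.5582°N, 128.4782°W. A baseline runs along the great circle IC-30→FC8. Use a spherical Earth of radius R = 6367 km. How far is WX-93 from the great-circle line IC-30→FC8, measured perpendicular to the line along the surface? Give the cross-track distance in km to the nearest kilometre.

4996 km

δ₁₃ = central angle IC-30→WX-93 = 0.934685 rad  (haversine)
θ₁₃ = bearing IC-30→WX-93 = 329.768°,  θ₁₂ = bearing IC-30→FC8 = 211.214°
dₓₜ = R·arcsin(sin δ₁₃ · sin(θ₁₃ − θ₁₂)) = 6367·arcsin(0.80441·sin(118.554°)) = 4995.796 km
|dₓₜ| = 4995.796 km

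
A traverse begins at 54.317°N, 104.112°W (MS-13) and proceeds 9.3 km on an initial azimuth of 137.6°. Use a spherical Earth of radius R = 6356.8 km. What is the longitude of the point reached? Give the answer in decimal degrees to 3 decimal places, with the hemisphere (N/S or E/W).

δ = d/R = 9.3/6356.8 = 0.001463 rad
φ₂ = arcsin(sin φ₁ cos δ + cos φ₁ sin δ cos θ)
   = arcsin(0.81226·1.00000 + 0.58330·0.00146·-0.73846) = 54.25506°
λ₂ = λ₁ + atan2(sin θ sin δ cos φ₁, cos δ − sin φ₁ sin φ₂) = -104.01524°

104.015°W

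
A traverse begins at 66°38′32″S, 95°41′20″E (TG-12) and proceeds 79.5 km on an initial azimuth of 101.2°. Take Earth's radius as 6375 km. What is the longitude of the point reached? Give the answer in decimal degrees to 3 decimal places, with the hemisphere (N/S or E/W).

TG-12: φ = -66.64222°, λ = +95.68889°
δ = d/R = 79.5/6375 = 0.012471 rad
φ₂ = arcsin(sin φ₁ cos δ + cos φ₁ sin δ cos θ)
   = arcsin(-0.91805·0.99992 + 0.39647·0.01247·-0.19423) = -66.77102°
λ₂ = λ₁ + atan2(sin θ sin δ cos φ₁, cos δ − sin φ₁ sin φ₂) = 97.46624°

97.466°E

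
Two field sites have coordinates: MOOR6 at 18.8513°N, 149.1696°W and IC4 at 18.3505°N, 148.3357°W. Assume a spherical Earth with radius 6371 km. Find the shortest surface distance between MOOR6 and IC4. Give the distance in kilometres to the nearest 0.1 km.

104.0 km

Δφ = -0.5008°,  Δλ = 0.8339°
a = sin²(Δφ/2) + cos φ₁ cos φ₂ sin²(Δλ/2) = 0.000067
c = 2·arcsin(√a) = 0.016330 rad = 0.9356°
d = R·c = 6371 × 0.016330 = 104.0 km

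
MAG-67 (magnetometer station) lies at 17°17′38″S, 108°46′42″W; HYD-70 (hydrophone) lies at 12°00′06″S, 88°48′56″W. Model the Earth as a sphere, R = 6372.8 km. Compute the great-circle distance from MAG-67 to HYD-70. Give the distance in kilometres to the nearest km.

MAG-67: φ = -17.29389°, λ = -108.77833°
HYD-70: φ = -12.00167°, λ = -88.81556°
Δφ = 5.2922°,  Δλ = 19.9628°
a = sin²(Δφ/2) + cos φ₁ cos φ₂ sin²(Δλ/2) = 0.030189
c = 2·arcsin(√a) = 0.349272 rad = 20.0118°
d = R·c = 6372.8 × 0.349272 = 2225.8 km

2226 km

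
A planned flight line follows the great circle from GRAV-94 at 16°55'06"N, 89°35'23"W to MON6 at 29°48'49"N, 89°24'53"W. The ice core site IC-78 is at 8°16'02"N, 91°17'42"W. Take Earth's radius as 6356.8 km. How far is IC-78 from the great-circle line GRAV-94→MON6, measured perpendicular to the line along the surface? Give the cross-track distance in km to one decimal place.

GRAV-94: φ = +16.91833°, λ = -89.58972°
MON6: φ = +29.81361°, λ = -89.41472°
IC-78: φ = +8.26722°, λ = -91.29500°
δ₁₃ = central angle GRAV-94→IC-78 = 0.153753 rad  (haversine)
θ₁₃ = bearing GRAV-94→IC-78 = 191.087°,  θ₁₂ = bearing GRAV-94→MON6 = 0.680°
dₓₜ = R·arcsin(sin δ₁₃ · sin(θ₁₃ − θ₁₂)) = 6356.8·arcsin(0.15315·sin(190.406°)) = -175.867 km
|dₓₜ| = 175.867 km

175.9 km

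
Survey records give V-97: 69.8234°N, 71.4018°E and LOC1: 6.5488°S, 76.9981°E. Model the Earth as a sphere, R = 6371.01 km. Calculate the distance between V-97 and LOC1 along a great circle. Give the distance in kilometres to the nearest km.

Δφ = -76.3722°,  Δλ = 5.5963°
a = sin²(Δφ/2) + cos φ₁ cos φ₂ sin²(Δλ/2) = 0.383010
c = 2·arcsin(√a) = 1.334627 rad = 76.4685°
d = R·c = 6371.01 × 1.334627 = 8502.9 km

8503 km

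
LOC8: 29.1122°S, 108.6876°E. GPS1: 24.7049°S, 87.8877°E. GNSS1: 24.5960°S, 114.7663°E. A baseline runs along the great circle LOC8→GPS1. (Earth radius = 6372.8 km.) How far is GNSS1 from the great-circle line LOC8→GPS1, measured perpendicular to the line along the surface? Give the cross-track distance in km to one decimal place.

δ₁₃ = central angle LOC8→GNSS1 = 0.123135 rad  (haversine)
θ₁₃ = bearing LOC8→GNSS1 = 51.623°,  θ₁₂ = bearing LOC8→GPS1 = 278.470°
dₓₜ = R·arcsin(sin δ₁₃ · sin(θ₁₃ − θ₁₂)) = 6372.8·arcsin(0.12282·sin(-226.847°)) = 571.794 km
|dₓₜ| = 571.794 km

571.8 km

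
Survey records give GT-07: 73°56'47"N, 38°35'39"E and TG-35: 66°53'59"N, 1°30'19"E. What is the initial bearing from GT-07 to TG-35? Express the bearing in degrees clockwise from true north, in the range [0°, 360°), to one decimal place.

GT-07: φ = +73.94639°, λ = +38.59417°
TG-35: φ = +66.89972°, λ = +1.50528°
Δλ = -37.0889°
y = sin Δλ · cos φ₂ = -0.236603
x = cos φ₁ sin φ₂ − sin φ₁ cos φ₂ cos Δλ = -0.046403
θ = atan2(y, x) = -101.0960° → 258.9040° (mod 360°)

258.9°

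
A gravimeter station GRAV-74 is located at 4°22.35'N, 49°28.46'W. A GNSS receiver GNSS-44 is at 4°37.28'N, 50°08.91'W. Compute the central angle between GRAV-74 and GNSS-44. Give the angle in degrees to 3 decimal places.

GRAV-74: φ = +4.37250°, λ = -49.47433°
GNSS-44: φ = +4.62133°, λ = -50.14850°
Δφ = 0.2488°,  Δλ = -0.6742°
a = sin²(Δφ/2) + cos φ₁ cos φ₂ sin²(Δλ/2) = 0.000039
c = 2·arcsin(√a) = 0.012508 rad = 0.7167°

0.717°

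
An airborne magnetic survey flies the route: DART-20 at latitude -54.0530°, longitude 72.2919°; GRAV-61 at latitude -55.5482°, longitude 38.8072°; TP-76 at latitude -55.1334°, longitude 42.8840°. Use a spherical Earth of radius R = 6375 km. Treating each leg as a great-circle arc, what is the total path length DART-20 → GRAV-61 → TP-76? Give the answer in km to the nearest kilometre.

2395 km

DART-20→GRAV-61: c = 0.334596 rad, d = 2133.05 km
GRAV-61→TP-76: c = 0.041101 rad, d = 262.02 km
Total = 2133.05 + 262.02 = 2395.07 km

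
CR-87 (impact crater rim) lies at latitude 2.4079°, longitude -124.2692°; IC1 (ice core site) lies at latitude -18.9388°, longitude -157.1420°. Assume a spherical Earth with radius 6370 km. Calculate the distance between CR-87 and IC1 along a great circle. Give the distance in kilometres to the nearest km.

Δφ = -21.3467°,  Δλ = -32.8728°
a = sin²(Δφ/2) + cos φ₁ cos φ₂ sin²(Δλ/2) = 0.109963
c = 2·arcsin(√a) = 0.676012 rad = 38.7326°
d = R·c = 6370 × 0.676012 = 4306.2 km

4306 km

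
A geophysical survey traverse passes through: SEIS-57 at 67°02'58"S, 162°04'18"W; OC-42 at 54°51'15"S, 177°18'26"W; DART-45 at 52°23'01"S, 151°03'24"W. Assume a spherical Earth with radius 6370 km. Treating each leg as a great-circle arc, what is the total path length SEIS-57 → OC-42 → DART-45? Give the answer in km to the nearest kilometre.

3318 km

SEIS-57: φ = -67.04944°, λ = -162.07167°
OC-42: φ = -54.85417°, λ = -177.30722°
DART-45: φ = -52.38361°, λ = -151.05667°
SEIS-57→OC-42: c = 0.247434 rad, d = 1576.16 km
OC-42→DART-45: c = 0.273492 rad, d = 1742.15 km
Total = 1576.16 + 1742.15 = 3318.30 km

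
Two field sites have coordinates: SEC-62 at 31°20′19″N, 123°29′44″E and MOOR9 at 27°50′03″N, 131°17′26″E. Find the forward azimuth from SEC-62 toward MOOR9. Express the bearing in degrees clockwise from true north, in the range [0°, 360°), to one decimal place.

SEC-62: φ = +31.33861°, λ = +123.49556°
MOOR9: φ = +27.83417°, λ = +131.29056°
Δλ = 7.7950°
y = sin Δλ · cos φ₂ = 0.119937
x = cos φ₁ sin φ₂ − sin φ₁ cos φ₂ cos Δλ = -0.056876
θ = atan2(y, x) = 115.3711° → 115.3711° (mod 360°)

115.4°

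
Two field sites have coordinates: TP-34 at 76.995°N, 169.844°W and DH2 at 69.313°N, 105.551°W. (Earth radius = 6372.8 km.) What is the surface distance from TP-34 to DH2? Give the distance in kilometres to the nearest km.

2104 km

Δφ = -7.6820°,  Δλ = 64.2930°
a = sin²(Δφ/2) + cos φ₁ cos φ₂ sin²(Δλ/2) = 0.026994
c = 2·arcsin(√a) = 0.330095 rad = 18.9130°
d = R·c = 6372.8 × 0.330095 = 2103.6 km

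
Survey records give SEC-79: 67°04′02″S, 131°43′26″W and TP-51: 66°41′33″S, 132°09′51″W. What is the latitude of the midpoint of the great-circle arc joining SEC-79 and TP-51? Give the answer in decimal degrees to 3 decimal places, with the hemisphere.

SEC-79: φ = -67.06722°, λ = -131.72389°
TP-51: φ = -66.69250°, λ = -132.16417°
Bx = cos φ₂ cos Δλ = 0.395654,  By = cos φ₂ sin Δλ = -0.003040
φₘ = atan2(sin φ₁ + sin φ₂, √((cos φ₁ + Bx)² + By²)) = -66.88001°
λₘ = λ₁ + atan2(By, cos φ₁ + Bx) = -131.94571°

66.880°S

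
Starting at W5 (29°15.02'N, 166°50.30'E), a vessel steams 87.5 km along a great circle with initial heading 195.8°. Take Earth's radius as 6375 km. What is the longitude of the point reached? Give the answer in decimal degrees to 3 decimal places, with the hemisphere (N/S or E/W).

W5: φ = +29.25033°, λ = +166.83833°
δ = d/R = 87.5/6375 = 0.013725 rad
φ₂ = arcsin(sin φ₁ cos δ + cos φ₁ sin δ cos θ)
   = arcsin(0.48863·0.99991 + 0.87249·0.01373·-0.96222) = 28.49341°
λ₂ = λ₁ + atan2(sin θ sin δ cos φ₁, cos δ − sin φ₁ sin φ₂) = 166.59470°

166.595°E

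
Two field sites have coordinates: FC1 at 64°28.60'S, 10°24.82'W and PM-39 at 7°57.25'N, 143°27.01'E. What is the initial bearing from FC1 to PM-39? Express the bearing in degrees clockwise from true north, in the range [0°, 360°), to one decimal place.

149.6°

FC1: φ = -64.47667°, λ = -10.41367°
PM-39: φ = +7.95417°, λ = +143.45017°
Δλ = 153.8638°
y = sin Δλ · cos φ₂ = 0.436268
x = cos φ₁ sin φ₂ − sin φ₁ cos φ₂ cos Δλ = -0.742719
θ = atan2(y, x) = 149.5703° → 149.5703° (mod 360°)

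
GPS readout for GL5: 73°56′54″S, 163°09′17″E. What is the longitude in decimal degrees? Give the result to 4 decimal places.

163.1547°E

163° + 9′/60 + 17″/3600 = 163 + 0.15000 + 0.00472 = 163.1547°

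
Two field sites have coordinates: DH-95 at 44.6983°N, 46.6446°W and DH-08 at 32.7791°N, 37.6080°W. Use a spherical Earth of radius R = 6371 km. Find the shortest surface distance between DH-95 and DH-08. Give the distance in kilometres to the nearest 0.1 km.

1537.5 km

Δφ = -11.9192°,  Δλ = 9.0366°
a = sin²(Δφ/2) + cos φ₁ cos φ₂ sin²(Δλ/2) = 0.014489
c = 2·arcsin(√a) = 0.241325 rad = 13.8269°
d = R·c = 6371 × 0.241325 = 1537.5 km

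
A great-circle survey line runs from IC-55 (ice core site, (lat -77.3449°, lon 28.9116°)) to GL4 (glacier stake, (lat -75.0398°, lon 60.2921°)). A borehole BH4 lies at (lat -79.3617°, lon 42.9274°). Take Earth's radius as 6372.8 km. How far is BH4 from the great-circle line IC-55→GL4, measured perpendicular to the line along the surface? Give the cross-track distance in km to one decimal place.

δ₁₃ = central angle IC-55→BH4 = 0.060400 rad  (haversine)
θ₁₃ = bearing IC-55→BH4 = 132.210°,  θ₁₂ = bearing IC-55→GL4 = 88.560°
dₓₜ = R·arcsin(sin δ₁₃ · sin(θ₁₃ − θ₁₂)) = 6372.8·arcsin(0.06036·sin(43.650°)) = 265.603 km
|dₓₜ| = 265.603 km

265.6 km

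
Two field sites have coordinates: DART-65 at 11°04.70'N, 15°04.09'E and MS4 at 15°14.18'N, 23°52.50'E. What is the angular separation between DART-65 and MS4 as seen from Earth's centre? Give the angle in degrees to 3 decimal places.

9.528°

DART-65: φ = +11.07833°, λ = +15.06817°
MS4: φ = +15.23633°, λ = +23.87500°
Δφ = 4.1580°,  Δλ = 8.8068°
a = sin²(Δφ/2) + cos φ₁ cos φ₂ sin²(Δλ/2) = 0.006898
c = 2·arcsin(√a) = 0.166297 rad = 9.5281°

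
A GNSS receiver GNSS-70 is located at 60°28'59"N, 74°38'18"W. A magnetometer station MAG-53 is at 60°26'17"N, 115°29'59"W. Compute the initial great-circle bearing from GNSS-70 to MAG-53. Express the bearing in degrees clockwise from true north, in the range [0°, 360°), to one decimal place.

287.8°

GNSS-70: φ = +60.48306°, λ = -74.63833°
MAG-53: φ = +60.43806°, λ = -115.49972°
Δλ = -40.8614°
y = sin Δλ · cos φ₂ = -0.322774
x = cos φ₁ sin φ₂ − sin φ₁ cos φ₂ cos Δλ = 0.103845
θ = atan2(y, x) = -72.1657° → 287.8343° (mod 360°)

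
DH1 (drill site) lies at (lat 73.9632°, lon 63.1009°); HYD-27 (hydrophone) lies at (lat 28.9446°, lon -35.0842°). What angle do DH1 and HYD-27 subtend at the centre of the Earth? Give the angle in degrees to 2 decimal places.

64.49°

Δφ = -45.0186°,  Δλ = -98.1851°
a = sin²(Δφ/2) + cos φ₁ cos φ₂ sin²(Δλ/2) = 0.284644
c = 2·arcsin(√a) = 1.125515 rad = 64.4872°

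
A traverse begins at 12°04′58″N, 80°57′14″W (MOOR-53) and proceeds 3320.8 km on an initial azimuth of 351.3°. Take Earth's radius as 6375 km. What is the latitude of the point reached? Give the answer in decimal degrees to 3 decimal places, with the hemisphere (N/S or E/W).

41.499°N

MOOR-53: φ = +12.08278°, λ = -80.95389°
δ = d/R = 3320.8/6375 = 0.520910 rad
φ₂ = arcsin(sin φ₁ cos δ + cos φ₁ sin δ cos θ)
   = arcsin(0.20932·0.86737 + 0.97785·0.49767·0.98849) = 41.49893°
λ₂ = λ₁ + atan2(sin θ sin δ cos φ₁, cos δ − sin φ₁ sin φ₂) = -86.72236°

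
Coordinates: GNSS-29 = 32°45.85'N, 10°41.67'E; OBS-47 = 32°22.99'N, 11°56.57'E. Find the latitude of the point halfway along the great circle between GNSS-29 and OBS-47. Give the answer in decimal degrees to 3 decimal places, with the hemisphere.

32.575°N

GNSS-29: φ = +32.76417°, λ = +10.69450°
OBS-47: φ = +32.38317°, λ = +11.94283°
Bx = cos φ₂ cos Δλ = 0.844285,  By = cos φ₂ sin Δλ = 0.018398
φₘ = atan2(sin φ₁ + sin φ₂, √((cos φ₁ + Bx)² + By²)) = 32.57521°
λₘ = λ₁ + atan2(By, cos φ₁ + Bx) = 11.31999°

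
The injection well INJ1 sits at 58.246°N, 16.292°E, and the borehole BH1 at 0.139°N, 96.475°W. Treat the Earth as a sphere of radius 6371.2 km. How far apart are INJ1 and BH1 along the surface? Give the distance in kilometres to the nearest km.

Δφ = -58.1070°,  Δλ = -112.7670°
a = sin²(Δφ/2) + cos φ₁ cos φ₂ sin²(Δλ/2) = 0.600798
c = 2·arcsin(√a) = 1.773784 rad = 101.6303°
d = R·c = 6371.2 × 1.773784 = 11301.1 km

11301 km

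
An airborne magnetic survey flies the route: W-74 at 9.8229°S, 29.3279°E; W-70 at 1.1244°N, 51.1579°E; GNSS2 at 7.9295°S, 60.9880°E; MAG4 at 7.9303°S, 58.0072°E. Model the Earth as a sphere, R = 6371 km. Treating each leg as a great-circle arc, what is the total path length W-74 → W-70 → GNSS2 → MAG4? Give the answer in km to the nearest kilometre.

4518 km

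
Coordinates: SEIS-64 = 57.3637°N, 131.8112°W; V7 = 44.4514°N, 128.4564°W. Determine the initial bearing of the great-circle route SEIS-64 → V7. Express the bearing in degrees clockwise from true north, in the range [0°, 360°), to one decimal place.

169.4°

Δλ = 3.3548°
y = sin Δλ · cos φ₂ = 0.041773
x = cos φ₁ sin φ₂ − sin φ₁ cos φ₂ cos Δλ = -0.222429
θ = atan2(y, x) = 169.3634° → 169.3634° (mod 360°)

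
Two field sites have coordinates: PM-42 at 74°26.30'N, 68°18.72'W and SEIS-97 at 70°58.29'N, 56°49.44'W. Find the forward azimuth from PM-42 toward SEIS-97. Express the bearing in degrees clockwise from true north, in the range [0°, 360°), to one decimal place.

129.8°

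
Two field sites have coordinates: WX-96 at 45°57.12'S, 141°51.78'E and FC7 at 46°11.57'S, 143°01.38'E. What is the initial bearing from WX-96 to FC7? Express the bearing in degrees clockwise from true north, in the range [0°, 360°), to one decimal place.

107.1°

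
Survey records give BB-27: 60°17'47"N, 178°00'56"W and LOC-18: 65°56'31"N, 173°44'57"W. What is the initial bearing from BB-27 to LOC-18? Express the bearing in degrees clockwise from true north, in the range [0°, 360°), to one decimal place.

17.0°

BB-27: φ = +60.29639°, λ = -178.01556°
LOC-18: φ = +65.94194°, λ = -173.74917°
Δλ = 4.2664°
y = sin Δλ · cos φ₂ = 0.030328
x = cos φ₁ sin φ₂ − sin φ₁ cos φ₂ cos Δλ = 0.099355
θ = atan2(y, x) = 16.9744° → 16.9744° (mod 360°)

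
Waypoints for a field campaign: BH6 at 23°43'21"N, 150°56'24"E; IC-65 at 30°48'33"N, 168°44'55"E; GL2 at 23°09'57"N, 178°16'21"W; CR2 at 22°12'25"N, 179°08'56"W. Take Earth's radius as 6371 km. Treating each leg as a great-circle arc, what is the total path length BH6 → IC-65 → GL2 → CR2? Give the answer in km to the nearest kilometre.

3604 km

BH6: φ = +23.72250°, λ = +150.94000°
IC-65: φ = +30.80917°, λ = +168.74861°
GL2: φ = +23.16583°, λ = -178.27250°
CR2: φ = +22.20694°, λ = -179.14889°
BH6→IC-65: c = 0.302202 rad, d = 1925.33 km
IC-65→GL2: c = 0.241658 rad, d = 1539.60 km
GL2→CR2: c = 0.021892 rad, d = 139.47 km
Total = 1925.33 + 1539.60 + 139.47 = 3604.40 km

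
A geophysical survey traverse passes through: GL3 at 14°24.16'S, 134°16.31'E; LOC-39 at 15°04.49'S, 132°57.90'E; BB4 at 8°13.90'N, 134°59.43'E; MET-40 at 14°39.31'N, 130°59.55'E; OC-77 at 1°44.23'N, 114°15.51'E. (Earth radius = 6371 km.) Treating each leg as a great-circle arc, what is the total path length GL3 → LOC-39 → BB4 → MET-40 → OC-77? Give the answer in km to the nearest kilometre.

GL3: φ = -14.40267°, λ = +134.27183°
LOC-39: φ = -15.07483°, λ = +132.96500°
BB4: φ = +8.23167°, λ = +134.99050°
MET-40: φ = +14.65517°, λ = +130.99250°
OC-77: φ = +1.73717°, λ = +114.25850°
GL3→LOC-39: c = 0.024984 rad, d = 159.17 km
LOC-39→BB4: c = 0.408282 rad, d = 2601.16 km
BB4→MET-40: c = 0.131304 rad, d = 836.54 km
MET-40→OC-77: c = 0.366075 rad, d = 2332.27 km
Total = 159.17 + 2601.16 + 836.54 + 2332.27 = 5929.14 km

5929 km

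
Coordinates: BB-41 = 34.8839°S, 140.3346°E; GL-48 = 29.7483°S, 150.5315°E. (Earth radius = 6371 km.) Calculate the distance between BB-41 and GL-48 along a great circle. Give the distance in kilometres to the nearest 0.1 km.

1114.6 km

Δφ = 5.1356°,  Δλ = 10.1969°
a = sin²(Δφ/2) + cos φ₁ cos φ₂ sin²(Δλ/2) = 0.007632
c = 2·arcsin(√a) = 0.174943 rad = 10.0235°
d = R·c = 6371 × 0.174943 = 1114.6 km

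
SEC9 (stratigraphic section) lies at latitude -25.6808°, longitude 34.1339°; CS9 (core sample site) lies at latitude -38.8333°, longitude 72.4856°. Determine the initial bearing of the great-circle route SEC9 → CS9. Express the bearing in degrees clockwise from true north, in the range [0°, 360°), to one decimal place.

121.9°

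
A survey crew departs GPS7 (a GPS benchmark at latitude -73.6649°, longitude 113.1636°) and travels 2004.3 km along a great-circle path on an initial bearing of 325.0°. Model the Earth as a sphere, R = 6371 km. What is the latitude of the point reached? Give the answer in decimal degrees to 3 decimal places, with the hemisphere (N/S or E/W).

δ = d/R = 2004.3/6371 = 0.314597 rad
φ₂ = arcsin(sin φ₁ cos δ + cos φ₁ sin δ cos θ)
   = arcsin(-0.95963·0.95092 + 0.28125·0.30943·0.81915) = -57.27181°
λ₂ = λ₁ + atan2(sin θ sin δ cos φ₁, cos δ − sin φ₁ sin φ₂) = 93.99943°

57.272°S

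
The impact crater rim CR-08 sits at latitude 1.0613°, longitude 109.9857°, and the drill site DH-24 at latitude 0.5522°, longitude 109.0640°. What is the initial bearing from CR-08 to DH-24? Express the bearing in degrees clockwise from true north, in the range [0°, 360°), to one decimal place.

Δλ = -0.9217°
y = sin Δλ · cos φ₂ = -0.016085
x = cos φ₁ sin φ₂ − sin φ₁ cos φ₂ cos Δλ = -0.008883
θ = atan2(y, x) = -118.9093° → 241.0907° (mod 360°)

241.1°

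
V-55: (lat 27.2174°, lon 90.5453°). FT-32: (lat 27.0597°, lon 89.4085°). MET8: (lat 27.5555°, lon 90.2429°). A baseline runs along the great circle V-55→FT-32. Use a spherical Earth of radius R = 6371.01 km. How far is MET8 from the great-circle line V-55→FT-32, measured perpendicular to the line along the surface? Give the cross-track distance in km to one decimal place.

41.7 km

δ₁₃ = central angle V-55→MET8 = 0.007535 rad  (haversine)
θ₁₃ = bearing V-55→MET8 = 321.614°,  θ₁₂ = bearing V-55→FT-32 = 261.399°
dₓₜ = R·arcsin(sin δ₁₃ · sin(θ₁₃ − θ₁₂)) = 6371.01·arcsin(0.00754·sin(60.215°)) = 41.666 km
|dₓₜ| = 41.666 km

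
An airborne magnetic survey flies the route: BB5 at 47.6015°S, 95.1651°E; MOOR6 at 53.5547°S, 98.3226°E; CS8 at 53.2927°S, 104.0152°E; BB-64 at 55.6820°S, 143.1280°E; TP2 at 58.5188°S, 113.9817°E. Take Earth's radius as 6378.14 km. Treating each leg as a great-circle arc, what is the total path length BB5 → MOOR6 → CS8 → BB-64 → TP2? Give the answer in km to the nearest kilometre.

5363 km

BB5→MOOR6: c = 0.109610 rad, d = 699.11 km
MOOR6→CS8: c = 0.059365 rad, d = 378.64 km
CS8→BB-64: c = 0.393395 rad, d = 2509.13 km
BB-64→TP2: c = 0.278406 rad, d = 1775.71 km
Total = 699.11 + 378.64 + 2509.13 + 1775.71 = 5362.58 km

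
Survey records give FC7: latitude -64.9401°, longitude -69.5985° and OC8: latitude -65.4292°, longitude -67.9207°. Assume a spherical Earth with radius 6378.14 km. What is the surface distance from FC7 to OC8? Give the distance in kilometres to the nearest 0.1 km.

Δφ = -0.4891°,  Δλ = 1.6778°
a = sin²(Δφ/2) + cos φ₁ cos φ₂ sin²(Δλ/2) = 0.000056
c = 2·arcsin(√a) = 0.014963 rad = 0.8573°
d = R·c = 6378.14 × 0.014963 = 95.4 km

95.4 km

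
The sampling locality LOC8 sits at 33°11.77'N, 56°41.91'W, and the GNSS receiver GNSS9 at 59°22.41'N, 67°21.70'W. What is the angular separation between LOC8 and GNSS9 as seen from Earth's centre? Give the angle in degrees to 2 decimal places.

27.12°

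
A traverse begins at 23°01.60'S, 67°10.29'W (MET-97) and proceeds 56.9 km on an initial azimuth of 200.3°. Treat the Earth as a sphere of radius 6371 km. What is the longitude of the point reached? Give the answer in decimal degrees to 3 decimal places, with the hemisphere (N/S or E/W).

MET-97: φ = -23.02667°, λ = -67.17150°
δ = d/R = 56.9/6371 = 0.008931 rad
φ₂ = arcsin(sin φ₁ cos δ + cos φ₁ sin δ cos θ)
   = arcsin(-0.39116·0.99996 + 0.92032·0.00893·-0.93789) = -23.50648°
λ₂ = λ₁ + atan2(sin θ sin δ cos φ₁, cos δ − sin φ₁ sin φ₂) = -67.36510°

67.365°W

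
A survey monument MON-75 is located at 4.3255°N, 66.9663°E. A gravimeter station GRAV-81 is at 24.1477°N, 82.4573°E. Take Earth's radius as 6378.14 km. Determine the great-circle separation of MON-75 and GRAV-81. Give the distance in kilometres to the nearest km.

2762 km

Δφ = 19.8222°,  Δλ = 15.4910°
a = sin²(Δφ/2) + cos φ₁ cos φ₂ sin²(Δλ/2) = 0.046152
c = 2·arcsin(√a) = 0.433038 rad = 24.8112°
d = R·c = 6378.14 × 0.433038 = 2762.0 km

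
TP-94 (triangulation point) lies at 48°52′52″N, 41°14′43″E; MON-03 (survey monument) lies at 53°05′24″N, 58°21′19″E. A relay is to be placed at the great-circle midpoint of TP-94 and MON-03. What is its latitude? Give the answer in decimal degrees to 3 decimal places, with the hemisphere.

51.298°N

TP-94: φ = +48.88111°, λ = +41.24528°
MON-03: φ = +53.09000°, λ = +58.35528°
Bx = cos φ₂ cos Δλ = 0.573980,  By = cos φ₂ sin Δλ = 0.176689
φₘ = atan2(sin φ₁ + sin φ₂, √((cos φ₁ + Bx)² + By²)) = 51.29810°
λₘ = λ₁ + atan2(By, cos φ₁ + Bx) = 49.40937°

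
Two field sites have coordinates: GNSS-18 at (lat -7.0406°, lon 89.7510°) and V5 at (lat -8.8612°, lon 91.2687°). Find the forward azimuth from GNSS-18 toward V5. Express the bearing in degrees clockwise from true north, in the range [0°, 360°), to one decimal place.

Δλ = 1.5177°
y = sin Δλ · cos φ₂ = 0.026170
x = cos φ₁ sin φ₂ − sin φ₁ cos φ₂ cos Δλ = -0.031813
θ = atan2(y, x) = 140.5586° → 140.5586° (mod 360°)

140.6°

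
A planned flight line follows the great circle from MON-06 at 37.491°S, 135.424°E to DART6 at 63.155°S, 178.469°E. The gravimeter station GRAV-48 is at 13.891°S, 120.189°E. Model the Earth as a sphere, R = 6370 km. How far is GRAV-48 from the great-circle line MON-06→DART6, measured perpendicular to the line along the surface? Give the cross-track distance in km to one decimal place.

δ₁₃ = central angle MON-06→GRAV-48 = 0.474999 rad  (haversine)
θ₁₃ = bearing MON-06→GRAV-48 = 326.098°,  θ₁₂ = bearing MON-06→DART6 = 148.706°
dₓₜ = R·arcsin(sin δ₁₃ · sin(θ₁₃ − θ₁₂)) = 6370·arcsin(0.45734·sin(177.392°)) = 132.588 km
|dₓₜ| = 132.588 km

132.6 km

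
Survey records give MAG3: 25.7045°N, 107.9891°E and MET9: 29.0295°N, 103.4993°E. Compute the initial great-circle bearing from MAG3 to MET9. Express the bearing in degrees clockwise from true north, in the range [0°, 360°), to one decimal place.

310.8°

Δλ = -4.4898°
y = sin Δλ · cos φ₂ = -0.068447
x = cos φ₁ sin φ₂ − sin φ₁ cos φ₂ cos Δλ = 0.059163
θ = atan2(y, x) = -49.1609° → 310.8391° (mod 360°)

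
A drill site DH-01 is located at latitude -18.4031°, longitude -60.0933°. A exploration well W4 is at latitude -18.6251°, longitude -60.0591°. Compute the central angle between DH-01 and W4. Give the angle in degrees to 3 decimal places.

0.224°

Δφ = -0.2220°,  Δλ = 0.0342°
a = sin²(Δφ/2) + cos φ₁ cos φ₂ sin²(Δλ/2) = 0.000004
c = 2·arcsin(√a) = 0.003916 rad = 0.2244°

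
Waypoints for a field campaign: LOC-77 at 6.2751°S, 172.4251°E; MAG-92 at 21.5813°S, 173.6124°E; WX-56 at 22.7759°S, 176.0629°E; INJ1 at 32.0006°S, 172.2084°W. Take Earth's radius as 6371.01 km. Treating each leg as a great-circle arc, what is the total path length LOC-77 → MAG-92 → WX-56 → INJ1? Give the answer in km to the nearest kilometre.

3537 km

LOC-77→MAG-92: c = 0.267894 rad, d = 1706.76 km
MAG-92→WX-56: c = 0.044756 rad, d = 285.14 km
WX-56→INJ1: c = 0.242496 rad, d = 1544.94 km
Total = 1706.76 + 285.14 + 1544.94 = 3536.84 km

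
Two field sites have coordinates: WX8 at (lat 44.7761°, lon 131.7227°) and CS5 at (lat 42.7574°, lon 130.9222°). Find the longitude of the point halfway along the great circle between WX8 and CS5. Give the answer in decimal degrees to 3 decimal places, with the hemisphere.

Bx = cos φ₂ cos Δλ = 0.734163,  By = cos φ₂ sin Δλ = -0.010258
φₘ = atan2(sin φ₁ + sin φ₂, √((cos φ₁ + Bx)² + By²)) = 43.76745°
λₘ = λ₁ + atan2(By, cos φ₁ + Bx) = 131.31570°

131.316°E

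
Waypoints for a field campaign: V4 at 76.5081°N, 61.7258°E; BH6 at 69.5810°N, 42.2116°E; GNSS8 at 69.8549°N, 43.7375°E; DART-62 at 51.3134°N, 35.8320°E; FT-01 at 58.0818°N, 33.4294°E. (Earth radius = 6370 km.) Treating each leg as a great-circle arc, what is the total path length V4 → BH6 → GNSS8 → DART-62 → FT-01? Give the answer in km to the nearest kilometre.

3923 km

V4→BH6: c = 0.154914 rad, d = 986.80 km
BH6→GNSS8: c = 0.010396 rad, d = 66.22 km
GNSS8→DART-62: c = 0.329983 rad, d = 2101.99 km
DART-62→FT-01: c = 0.120571 rad, d = 768.04 km
Total = 986.80 + 66.22 + 2101.99 + 768.04 = 3923.05 km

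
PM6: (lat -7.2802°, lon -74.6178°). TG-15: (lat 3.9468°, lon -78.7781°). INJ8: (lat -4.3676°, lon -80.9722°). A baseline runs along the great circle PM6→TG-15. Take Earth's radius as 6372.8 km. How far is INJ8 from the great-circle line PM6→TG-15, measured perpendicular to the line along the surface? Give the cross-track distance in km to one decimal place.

δ₁₃ = central angle PM6→INJ8 = 0.121469 rad  (haversine)
θ₁₃ = bearing PM6→INJ8 = 294.390°,  θ₁₂ = bearing PM6→TG-15 = 339.576°
dₓₜ = R·arcsin(sin δ₁₃ · sin(θ₁₃ − θ₁₂)) = 6372.8·arcsin(0.12117·sin(-45.186°)) = -548.473 km
|dₓₜ| = 548.473 km

548.5 km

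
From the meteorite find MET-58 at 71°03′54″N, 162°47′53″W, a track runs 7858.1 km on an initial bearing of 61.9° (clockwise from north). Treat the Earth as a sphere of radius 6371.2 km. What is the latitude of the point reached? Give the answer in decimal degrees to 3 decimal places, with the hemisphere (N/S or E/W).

MET-58: φ = +71.06500°, λ = -162.79806°
δ = d/R = 7858.1/6371.2 = 1.233378 rad
φ₂ = arcsin(sin φ₁ cos δ + cos φ₁ sin δ cos θ)
   = arcsin(0.94589·0.33105 + 0.32450·0.94361·0.47101) = 27.21692°
λ₂ = λ₁ + atan2(sin θ sin δ cos φ₁, cos δ − sin φ₁ sin φ₂) = -52.19178°

27.217°N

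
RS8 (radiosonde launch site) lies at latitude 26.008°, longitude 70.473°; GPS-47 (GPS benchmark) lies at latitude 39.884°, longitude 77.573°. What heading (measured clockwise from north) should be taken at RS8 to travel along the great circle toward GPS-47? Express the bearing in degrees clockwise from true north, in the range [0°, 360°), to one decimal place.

21.4°

Δλ = 7.1000°
y = sin Δλ · cos φ₂ = 0.094845
x = cos φ₁ sin φ₂ − sin φ₁ cos φ₂ cos Δλ = 0.242402
θ = atan2(y, x) = 21.3690° → 21.3690° (mod 360°)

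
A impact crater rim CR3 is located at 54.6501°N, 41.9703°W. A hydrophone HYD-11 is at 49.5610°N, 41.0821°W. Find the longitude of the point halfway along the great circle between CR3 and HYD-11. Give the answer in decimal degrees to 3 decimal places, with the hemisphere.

Bx = cos φ₂ cos Δλ = 0.648560,  By = cos φ₂ sin Δλ = 0.010055
φₘ = atan2(sin φ₁ + sin φ₂, √((cos φ₁ + Bx)² + By²)) = 52.10638°
λₘ = λ₁ + atan2(By, cos φ₁ + Bx) = -41.50084°

41.501°W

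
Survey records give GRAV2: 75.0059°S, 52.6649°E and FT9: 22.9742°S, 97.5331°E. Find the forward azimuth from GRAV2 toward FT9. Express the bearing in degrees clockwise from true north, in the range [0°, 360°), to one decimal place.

Δλ = 44.8682°
y = sin Δλ · cos φ₂ = 0.649520
x = cos φ₁ sin φ₂ − sin φ₁ cos φ₂ cos Δλ = 0.529316
θ = atan2(y, x) = 50.8222° → 50.8222° (mod 360°)

50.8°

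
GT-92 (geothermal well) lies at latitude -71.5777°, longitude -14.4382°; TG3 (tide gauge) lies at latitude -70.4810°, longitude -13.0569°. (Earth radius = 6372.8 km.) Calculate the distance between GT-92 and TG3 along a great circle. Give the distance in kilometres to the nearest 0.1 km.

Δφ = 1.0967°,  Δλ = 1.3813°
a = sin²(Δφ/2) + cos φ₁ cos φ₂ sin²(Δλ/2) = 0.000107
c = 2·arcsin(√a) = 0.020682 rad = 1.1850°
d = R·c = 6372.8 × 0.020682 = 131.8 km

131.8 km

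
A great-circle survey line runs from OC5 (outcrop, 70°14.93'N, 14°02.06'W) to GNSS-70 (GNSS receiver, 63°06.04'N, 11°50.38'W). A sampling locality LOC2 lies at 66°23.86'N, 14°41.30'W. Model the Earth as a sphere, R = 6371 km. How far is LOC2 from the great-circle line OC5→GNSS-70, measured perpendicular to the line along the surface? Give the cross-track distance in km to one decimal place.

88.0 km

OC5: φ = +70.24883°, λ = -14.03433°
GNSS-70: φ = +63.10067°, λ = -11.83967°
LOC2: φ = +66.39767°, λ = -14.68833°
δ₁₃ = central angle OC5→LOC2 = 0.067347 rad  (haversine)
θ₁₃ = bearing OC5→LOC2 = 183.894°,  θ₁₂ = bearing OC5→GNSS-70 = 172.054°
dₓₜ = R·arcsin(sin δ₁₃ · sin(θ₁₃ − θ₁₂)) = 6371·arcsin(0.06730·sin(11.840°)) = 87.973 km
|dₓₜ| = 87.973 km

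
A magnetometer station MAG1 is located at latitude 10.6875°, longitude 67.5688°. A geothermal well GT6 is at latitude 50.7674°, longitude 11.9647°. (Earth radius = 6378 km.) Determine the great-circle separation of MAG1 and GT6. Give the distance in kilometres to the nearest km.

Δφ = 40.0799°,  Δλ = -55.6041°
a = sin²(Δφ/2) + cos φ₁ cos φ₂ sin²(Δλ/2) = 0.252631
c = 2·arcsin(√a) = 1.053263 rad = 60.3475°
d = R·c = 6378 × 1.053263 = 6717.7 km

6718 km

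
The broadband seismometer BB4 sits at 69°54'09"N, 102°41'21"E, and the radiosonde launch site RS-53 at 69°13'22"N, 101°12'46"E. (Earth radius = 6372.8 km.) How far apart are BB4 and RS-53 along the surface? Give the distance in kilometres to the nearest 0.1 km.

BB4: φ = +69.90250°, λ = +102.68917°
RS-53: φ = +69.22278°, λ = +101.21278°
Δφ = -0.6797°,  Δλ = -1.4764°
a = sin²(Δφ/2) + cos φ₁ cos φ₂ sin²(Δλ/2) = 0.000055
c = 2·arcsin(√a) = 0.014889 rad = 0.8531°
d = R·c = 6372.8 × 0.014889 = 94.9 km

94.9 km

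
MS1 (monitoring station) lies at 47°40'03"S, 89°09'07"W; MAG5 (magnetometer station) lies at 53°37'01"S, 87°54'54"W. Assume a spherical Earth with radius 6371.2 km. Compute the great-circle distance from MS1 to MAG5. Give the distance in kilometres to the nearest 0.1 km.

667.3 km

MS1: φ = -47.66750°, λ = -89.15194°
MAG5: φ = -53.61694°, λ = -87.91500°
Δφ = -5.9494°,  Δλ = 1.2369°
a = sin²(Δφ/2) + cos φ₁ cos φ₂ sin²(Δλ/2) = 0.002740
c = 2·arcsin(√a) = 0.104732 rad = 6.0007°
d = R·c = 6371.2 × 0.104732 = 667.3 km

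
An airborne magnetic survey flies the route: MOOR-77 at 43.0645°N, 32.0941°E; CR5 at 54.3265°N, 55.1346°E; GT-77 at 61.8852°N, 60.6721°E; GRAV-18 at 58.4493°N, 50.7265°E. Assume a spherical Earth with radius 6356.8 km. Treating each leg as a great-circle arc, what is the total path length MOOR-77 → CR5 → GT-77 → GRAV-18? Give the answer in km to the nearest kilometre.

3649 km

MOOR-77→CR5: c = 0.327786 rad, d = 2083.67 km
CR5→GT-77: c = 0.141340 rad, d = 898.47 km
GT-77→GRAV-18: c = 0.104958 rad, d = 667.20 km
Total = 2083.67 + 898.47 + 667.20 = 3649.34 km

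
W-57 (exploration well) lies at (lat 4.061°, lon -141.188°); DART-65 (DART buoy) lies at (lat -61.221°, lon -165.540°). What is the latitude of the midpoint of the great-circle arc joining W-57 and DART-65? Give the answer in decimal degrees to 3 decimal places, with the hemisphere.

Bx = cos φ₂ cos Δλ = 0.438599,  By = cos φ₂ sin Δλ = -0.198515
φₘ = atan2(sin φ₁ + sin φ₂, √((cos φ₁ + Bx)² + By²)) = -29.06219°
λₘ = λ₁ + atan2(By, cos φ₁ + Bx) = -149.05828°

29.062°S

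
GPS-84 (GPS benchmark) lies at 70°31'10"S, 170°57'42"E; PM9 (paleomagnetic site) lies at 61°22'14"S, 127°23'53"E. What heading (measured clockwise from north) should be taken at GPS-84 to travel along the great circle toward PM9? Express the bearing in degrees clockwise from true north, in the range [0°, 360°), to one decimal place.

GPS-84: φ = -70.51944°, λ = +170.96167°
PM9: φ = -61.37056°, λ = +127.39806°
Δλ = -43.5636°
y = sin Δλ · cos φ₂ = -0.330206
x = cos φ₁ sin φ₂ − sin φ₁ cos φ₂ cos Δλ = 0.034603
θ = atan2(y, x) = -84.0177° → 275.9823° (mod 360°)

276.0°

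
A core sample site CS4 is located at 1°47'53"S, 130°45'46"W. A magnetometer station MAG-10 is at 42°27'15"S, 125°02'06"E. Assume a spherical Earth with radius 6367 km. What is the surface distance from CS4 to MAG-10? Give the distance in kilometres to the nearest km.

11023 km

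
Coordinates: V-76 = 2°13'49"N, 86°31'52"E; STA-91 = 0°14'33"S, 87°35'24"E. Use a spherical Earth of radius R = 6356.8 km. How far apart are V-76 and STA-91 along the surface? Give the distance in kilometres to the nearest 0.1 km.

298.4 km

V-76: φ = +2.23028°, λ = +86.53111°
STA-91: φ = -0.24250°, λ = +87.59000°
Δφ = -2.4728°,  Δλ = 1.0589°
a = sin²(Δφ/2) + cos φ₁ cos φ₂ sin²(Δλ/2) = 0.000551
c = 2·arcsin(√a) = 0.046947 rad = 2.6899°
d = R·c = 6356.8 × 0.046947 = 298.4 km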